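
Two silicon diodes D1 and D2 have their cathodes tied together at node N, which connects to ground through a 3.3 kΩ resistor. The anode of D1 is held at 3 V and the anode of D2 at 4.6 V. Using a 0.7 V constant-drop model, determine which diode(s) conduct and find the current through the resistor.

Only D2 conducts; I_R ≈ 1.2 mA

Assume both conduct. Then node N would need to be at both 3−0.7 = 2.3 V and 4.6−0.7 = 3.9 V, which is impossible.
Assume only D2 conducts: V_N = 4.6 − 0.7 = 3.9 V, so I_R = 3.9/3.3 = 1.18 mA.
Check D1: its anode-to-cathode voltage is 3 − 3.9 = -0.9 V < 0.7 V, so it is off. The assumption is consistent.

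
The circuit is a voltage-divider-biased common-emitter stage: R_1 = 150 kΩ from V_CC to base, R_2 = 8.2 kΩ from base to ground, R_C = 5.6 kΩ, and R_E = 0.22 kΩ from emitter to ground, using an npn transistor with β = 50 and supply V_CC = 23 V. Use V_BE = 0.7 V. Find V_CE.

Thevenize the base divider: V_Th = V_CC·R_2/(R_1+R_2) = 23×8.2/158 = 1.19 V, R_Th = R_1‖R_2 = 7.77 kΩ.
Base-emitter loop: V_Th = I_B·R_Th + V_BE + (β+1)I_B·R_E, so I_B = (1.19 − 0.7) / (7.77 + 51×0.22) = 0.0259 mA.
I_C = β·I_B = 50×0.0259 = 1.3 mA, and I_E = (β+1)I_B = 1.32 mA.
V_CE = V_CC − I_C·R_C − I_E·R_E = 23 − 1.3×5.6 − 1.32×0.22 = 15.5 V.
V_CE = 15.5 V > 0.2 V confirms active-region operation.

V_CE ≈ 15 V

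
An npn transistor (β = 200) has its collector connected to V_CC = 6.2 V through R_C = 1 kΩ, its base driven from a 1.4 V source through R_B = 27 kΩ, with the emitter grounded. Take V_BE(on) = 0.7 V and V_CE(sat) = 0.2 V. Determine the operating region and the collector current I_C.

active; I_C ≈ 5.2 mA

Assume active. Base-emitter loop: I_B = (V_BB − V_BE)/R_B = (1.4 − 0.7)/27 = 0.0259 mA.
I_C = β·I_B = 200×0.0259 = 5.19 mA.
V_CE = V_CC − I_C·R_C = 6.2 − 5.19×1 = 1.01 V > V_CE(sat), so the active-region assumption holds.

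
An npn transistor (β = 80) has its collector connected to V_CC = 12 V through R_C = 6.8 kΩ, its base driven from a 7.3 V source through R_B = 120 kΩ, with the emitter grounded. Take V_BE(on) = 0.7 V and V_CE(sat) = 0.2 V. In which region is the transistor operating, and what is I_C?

Assume active: I_B = (7.3 − 0.7)/120 = 0.055 mA, giving I_C = β·I_B = 4.4 mA.
But then V_CE = 12 − 4.4×6.8 = -17.9 V < V_CE(sat) = 0.2 V — impossible in the active region.
So the transistor is saturated. With V_CE = 0.2 V, I_C = (V_CC − 0.2)/R_C = 11.8/6.8 = 1.74 mA.
Check: β·I_B = 4.4 mA > I_C = 1.74 mA, confirming saturation.

saturation; I_C ≈ 1.7 mA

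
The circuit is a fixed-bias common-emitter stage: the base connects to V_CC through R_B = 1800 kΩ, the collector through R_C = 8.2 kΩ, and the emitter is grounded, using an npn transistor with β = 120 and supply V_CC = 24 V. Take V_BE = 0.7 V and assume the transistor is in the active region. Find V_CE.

V_CE ≈ 11 V

Base loop: V_CC = I_B·R_B + V_BE, so I_B = (24 − 0.7)/1800 kΩ = 0.0129 mA.
In the active region I_C = β·I_B = 120 × 0.0129 = 1.55 mA.
Collector loop: V_CE = V_CC − I_C·R_C = 24 − 1.55×8.2 = 11.3 V.
Since V_CE = 11.3 V > V_CE(sat) ≈ 0.2 V, the transistor is in the active region as assumed.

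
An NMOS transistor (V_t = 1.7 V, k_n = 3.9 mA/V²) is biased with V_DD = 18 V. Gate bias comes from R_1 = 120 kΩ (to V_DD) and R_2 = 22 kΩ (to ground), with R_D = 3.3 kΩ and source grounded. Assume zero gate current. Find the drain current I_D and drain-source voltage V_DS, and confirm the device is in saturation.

V_G = V_DD·R_2/(R_1+R_2) = 18×22/142 = 2.79 V. With the source grounded, V_GS = V_G = 2.79 V.
Assume saturation: I_D = (k_n/2)(V_GS − V_t)² = (3.9/2)×(2.79 − 1.7)² = 1.95×1.09² = 2.31 mA.
V_DS = V_DD − I_D·R_D = 18 − 2.31×3.3 = 10.4 V.
Saturation requires V_DS ≥ V_GS − V_t = 1.09 V; 10.4 ≥ 1.09 ✓.

I_D ≈ 2.3 mA, V_DS ≈ 10 V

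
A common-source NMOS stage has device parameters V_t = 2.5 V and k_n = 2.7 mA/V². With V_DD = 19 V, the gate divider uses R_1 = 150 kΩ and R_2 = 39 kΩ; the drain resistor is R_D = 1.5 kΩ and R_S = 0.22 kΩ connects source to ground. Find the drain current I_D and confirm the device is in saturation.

V_G = V_DD·R_2/(R_1+R_2) = 19×39/189 = 3.92 V.
Assume saturation: I_D = (k_n/2)(V_GS − V_t)² with V_GS = V_G − I_D·R_S = 3.92 − 0.22·I_D.
Substituting gives 0.0653·I_D² − 1.84·I_D + 2.72 = 0, with roots I_D = 1.56 or 26.7 mA.
The root I_D = 26.7 mA gives V_GS = -1.94 V ≤ V_t, so take I_D = 1.56 mA.
Then V_GS = 3.58 V and V_DS = V_DD − I_D(R_D+R_S) = 19 − 1.56×1.72 = 16.3 V.
Saturation requires V_DS ≥ V_GS − V_t = 1.08 V; 16.3 ≥ 1.08 ✓.

I_D ≈ 1.6 mA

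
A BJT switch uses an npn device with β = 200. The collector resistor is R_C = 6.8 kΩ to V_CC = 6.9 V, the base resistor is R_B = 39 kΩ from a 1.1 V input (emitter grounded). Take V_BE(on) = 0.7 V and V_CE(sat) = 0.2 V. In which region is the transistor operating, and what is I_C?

Assume active: I_B = (1.1 − 0.7)/39 = 0.0103 mA, giving I_C = β·I_B = 2.05 mA.
But then V_CE = 6.9 − 2.05×6.8 = -7.05 V < V_CE(sat) = 0.2 V — impossible in the active region.
So the transistor is saturated. With V_CE = 0.2 V, I_C = (V_CC − 0.2)/R_C = 6.7/6.8 = 0.985 mA.
Check: β·I_B = 2.05 mA > I_C = 0.985 mA, confirming saturation.

saturation; I_C ≈ 0.99 mA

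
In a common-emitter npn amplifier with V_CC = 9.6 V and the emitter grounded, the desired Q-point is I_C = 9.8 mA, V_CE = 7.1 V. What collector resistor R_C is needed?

Collector loop: V_CC = I_C·R_C + V_CE.
R_C = (V_CC − V_CE)/I_C = (9.6 − 7.1)/9.8 = 0.255 kΩ.

R_C ≈ 0.26 kΩ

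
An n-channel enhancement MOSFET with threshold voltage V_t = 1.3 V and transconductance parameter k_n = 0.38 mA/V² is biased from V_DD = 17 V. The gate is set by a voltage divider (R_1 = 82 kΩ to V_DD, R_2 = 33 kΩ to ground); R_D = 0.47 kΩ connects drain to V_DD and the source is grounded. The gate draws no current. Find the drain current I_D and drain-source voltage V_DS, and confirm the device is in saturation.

I_D ≈ 2.4 mA, V_DS ≈ 16 V

V_G = V_DD·R_2/(R_1+R_2) = 17×33/115 = 4.88 V. With the source grounded, V_GS = V_G = 4.88 V.
Assume saturation: I_D = (k_n/2)(V_GS − V_t)² = (0.38/2)×(4.88 − 1.3)² = 0.19×3.58² = 2.43 mA.
V_DS = V_DD − I_D·R_D = 17 − 2.43×0.47 = 15.9 V.
Saturation requires V_DS ≥ V_GS − V_t = 3.58 V; 15.9 ≥ 3.58 ✓.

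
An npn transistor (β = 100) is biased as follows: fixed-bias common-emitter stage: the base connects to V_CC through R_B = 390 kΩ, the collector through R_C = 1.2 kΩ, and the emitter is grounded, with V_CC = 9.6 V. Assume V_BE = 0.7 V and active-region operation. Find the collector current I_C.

Base loop: V_CC = I_B·R_B + V_BE, so I_B = (9.6 − 0.7)/390 kΩ = 0.0228 mA.
In the active region I_C = β·I_B = 100 × 0.0228 = 2.28 mA.
Collector loop: V_CE = V_CC − I_C·R_C = 9.6 − 2.28×1.2 = 6.86 V.
Since V_CE = 6.86 V > V_CE(sat) ≈ 0.2 V, the transistor is in the active region as assumed.

I_C ≈ 2.3 mA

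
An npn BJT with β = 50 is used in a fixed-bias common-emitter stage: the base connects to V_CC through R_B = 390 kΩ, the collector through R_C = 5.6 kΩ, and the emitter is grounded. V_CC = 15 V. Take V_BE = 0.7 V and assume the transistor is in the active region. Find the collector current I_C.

I_C ≈ 1.8 mA

Base loop: V_CC = I_B·R_B + V_BE, so I_B = (15 − 0.7)/390 kΩ = 0.0367 mA.
In the active region I_C = β·I_B = 50 × 0.0367 = 1.83 mA.
Collector loop: V_CE = V_CC − I_C·R_C = 15 − 1.83×5.6 = 4.73 V.
Since V_CE = 4.73 V > V_CE(sat) ≈ 0.2 V, the transistor is in the active region as assumed.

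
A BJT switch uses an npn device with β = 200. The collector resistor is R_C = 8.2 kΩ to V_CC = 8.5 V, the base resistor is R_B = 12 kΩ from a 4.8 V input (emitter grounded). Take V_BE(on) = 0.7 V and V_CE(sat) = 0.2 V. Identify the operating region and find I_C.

Assume active: I_B = (4.8 − 0.7)/12 = 0.342 mA, giving I_C = β·I_B = 68.3 mA.
But then V_CE = 8.5 − 68.3×8.2 = -552 V < V_CE(sat) = 0.2 V — impossible in the active region.
So the transistor is saturated. With V_CE = 0.2 V, I_C = (V_CC − 0.2)/R_C = 8.3/8.2 = 1.01 mA.
Check: β·I_B = 68.3 mA > I_C = 1.01 mA, confirming saturation.

saturation; I_C ≈ 1 mA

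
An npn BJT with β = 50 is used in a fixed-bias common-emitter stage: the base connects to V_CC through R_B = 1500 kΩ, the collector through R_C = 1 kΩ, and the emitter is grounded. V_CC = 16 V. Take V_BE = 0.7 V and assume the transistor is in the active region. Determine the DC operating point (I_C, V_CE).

I_C ≈ 0.51 mA, V_CE ≈ 15 V

Base loop: V_CC = I_B·R_B + V_BE, so I_B = (16 − 0.7)/1500 kΩ = 0.0102 mA.
In the active region I_C = β·I_B = 50 × 0.0102 = 0.51 mA.
Collector loop: V_CE = V_CC − I_C·R_C = 16 − 0.51×1 = 15.5 V.
Since V_CE = 15.5 V > V_CE(sat) ≈ 0.2 V, the transistor is in the active region as assumed.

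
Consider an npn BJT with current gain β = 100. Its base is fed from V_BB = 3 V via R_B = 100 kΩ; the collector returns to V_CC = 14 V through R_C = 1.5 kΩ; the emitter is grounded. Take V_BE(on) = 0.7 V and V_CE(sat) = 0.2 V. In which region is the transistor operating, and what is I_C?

Assume active. Base-emitter loop: I_B = (V_BB − V_BE)/R_B = (3 − 0.7)/100 = 0.023 mA.
I_C = β·I_B = 100×0.023 = 2.3 mA.
V_CE = V_CC − I_C·R_C = 14 − 2.3×1.5 = 10.6 V > V_CE(sat), so the active-region assumption holds.

active; I_C ≈ 2.3 mA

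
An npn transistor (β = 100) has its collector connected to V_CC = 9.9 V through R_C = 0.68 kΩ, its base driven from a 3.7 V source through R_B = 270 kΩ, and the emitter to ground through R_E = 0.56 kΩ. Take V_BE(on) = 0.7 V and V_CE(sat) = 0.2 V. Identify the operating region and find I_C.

Assume active. Base-emitter loop: I_B = (V_BB − V_BE)/(R_B + (β+1)R_E) = (3.7 − 0.7)/(270 + 101×0.56) = 0.00919 mA.
I_C = β·I_B = 100×0.00919 = 0.919 mA.
V_CE = V_CC − I_C·R_C − I_E·R_E = 9.9 − 0.919×0.68 − 0.928×0.56 = 8.76 V > V_CE(sat), so the active-region assumption holds.

active; I_C ≈ 0.92 mA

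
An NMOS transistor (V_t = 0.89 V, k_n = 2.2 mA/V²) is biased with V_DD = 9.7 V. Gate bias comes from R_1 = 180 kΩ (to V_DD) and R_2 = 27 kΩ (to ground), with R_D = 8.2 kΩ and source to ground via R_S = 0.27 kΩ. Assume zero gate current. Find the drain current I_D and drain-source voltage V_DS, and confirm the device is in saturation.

I_D ≈ 0.13 mA, V_DS ≈ 8.6 V

V_G = V_DD·R_2/(R_1+R_2) = 9.7×27/207 = 1.27 V.
Assume saturation: I_D = (k_n/2)(V_GS − V_t)² with V_GS = V_G − I_D·R_S = 1.27 − 0.27·I_D.
Substituting gives 0.0802·I_D² − 1.22·I_D + 0.155 = 0, with roots I_D = 0.128 or 15.1 mA.
The root I_D = 15.1 mA gives V_GS = -2.82 V ≤ V_t, so take I_D = 0.128 mA.
Then V_GS = 1.23 V and V_DS = V_DD − I_D(R_D+R_S) = 9.7 − 0.128×8.47 = 8.62 V.
Saturation requires V_DS ≥ V_GS − V_t = 0.341 V; 8.62 ≥ 0.341 ✓.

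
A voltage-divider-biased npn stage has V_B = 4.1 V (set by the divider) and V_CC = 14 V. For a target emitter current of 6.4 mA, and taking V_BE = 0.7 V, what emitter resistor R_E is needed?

R_E ≈ 0.53 kΩ

V_E = V_B − V_BE = 4.1 − 0.7 = 3.4 V.
R_E = V_E / I_E = 3.4 / 6.4 = 0.531 kΩ.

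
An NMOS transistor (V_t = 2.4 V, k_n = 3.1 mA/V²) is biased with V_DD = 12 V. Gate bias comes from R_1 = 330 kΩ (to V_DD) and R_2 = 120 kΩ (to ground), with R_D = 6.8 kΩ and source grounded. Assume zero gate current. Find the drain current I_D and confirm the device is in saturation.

V_G = V_DD·R_2/(R_1+R_2) = 12×120/450 = 3.2 V. With the source grounded, V_GS = V_G = 3.2 V.
Assume saturation: I_D = (k_n/2)(V_GS − V_t)² = (3.1/2)×(3.2 − 2.4)² = 1.55×0.8² = 0.992 mA.
V_DS = V_DD − I_D·R_D = 12 − 0.992×6.8 = 5.25 V.
Saturation requires V_DS ≥ V_GS − V_t = 0.8 V; 5.25 ≥ 0.8 ✓.

I_D ≈ 0.99 mA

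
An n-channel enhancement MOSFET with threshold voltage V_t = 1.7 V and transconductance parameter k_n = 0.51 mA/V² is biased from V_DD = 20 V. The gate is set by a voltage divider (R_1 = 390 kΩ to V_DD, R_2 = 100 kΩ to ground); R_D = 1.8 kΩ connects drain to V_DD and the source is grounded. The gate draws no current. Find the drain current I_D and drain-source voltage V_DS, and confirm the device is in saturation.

I_D ≈ 1.4 mA, V_DS ≈ 17 V

V_G = V_DD·R_2/(R_1+R_2) = 20×100/490 = 4.08 V. With the source grounded, V_GS = V_G = 4.08 V.
Assume saturation: I_D = (k_n/2)(V_GS − V_t)² = (0.51/2)×(4.08 − 1.7)² = 0.255×2.38² = 1.45 mA.
V_DS = V_DD − I_D·R_D = 20 − 1.45×1.8 = 17.4 V.
Saturation requires V_DS ≥ V_GS − V_t = 2.38 V; 17.4 ≥ 2.38 ✓.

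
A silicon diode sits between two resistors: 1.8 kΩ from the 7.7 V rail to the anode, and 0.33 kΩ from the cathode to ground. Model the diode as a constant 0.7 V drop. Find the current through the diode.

The two resistors are in series with the diode, so KVL gives 7.7 = I·1.8 + 0.7 + I·0.33.
I = (7.7 − 0.7) / (1.8 + 0.33) kΩ = 7 / 2.13 = 3.29 mA.

I ≈ 3.3 mA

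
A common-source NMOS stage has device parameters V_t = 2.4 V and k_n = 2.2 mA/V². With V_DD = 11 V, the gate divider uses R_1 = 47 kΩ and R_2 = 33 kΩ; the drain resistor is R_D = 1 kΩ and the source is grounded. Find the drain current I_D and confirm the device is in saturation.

V_G = V_DD·R_2/(R_1+R_2) = 11×33/80 = 4.54 V. With the source grounded, V_GS = V_G = 4.54 V.
Assume saturation: I_D = (k_n/2)(V_GS − V_t)² = (2.2/2)×(4.54 − 2.4)² = 1.1×2.14² = 5.03 mA.
V_DS = V_DD − I_D·R_D = 11 − 5.03×1 = 5.97 V.
Saturation requires V_DS ≥ V_GS − V_t = 2.14 V; 5.97 ≥ 2.14 ✓.

I_D ≈ 5 mA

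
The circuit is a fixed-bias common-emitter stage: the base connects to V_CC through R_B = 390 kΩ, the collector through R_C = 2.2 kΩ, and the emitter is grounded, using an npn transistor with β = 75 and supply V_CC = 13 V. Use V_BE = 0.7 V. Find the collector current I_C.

I_C ≈ 2.4 mA

Base loop: V_CC = I_B·R_B + V_BE, so I_B = (13 − 0.7)/390 kΩ = 0.0315 mA.
In the active region I_C = β·I_B = 75 × 0.0315 = 2.37 mA.
Collector loop: V_CE = V_CC − I_C·R_C = 13 − 2.37×2.2 = 7.8 V.
Since V_CE = 7.8 V > V_CE(sat) ≈ 0.2 V, the transistor is in the active region as assumed.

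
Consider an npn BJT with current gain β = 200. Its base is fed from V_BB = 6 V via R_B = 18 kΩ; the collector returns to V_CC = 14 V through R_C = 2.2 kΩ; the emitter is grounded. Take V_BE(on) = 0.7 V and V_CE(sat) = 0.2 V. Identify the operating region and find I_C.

Assume active: I_B = (6 − 0.7)/18 = 0.294 mA, giving I_C = β·I_B = 58.9 mA.
But then V_CE = 14 − 58.9×2.2 = -116 V < V_CE(sat) = 0.2 V — impossible in the active region.
So the transistor is saturated. With V_CE = 0.2 V, I_C = (V_CC − 0.2)/R_C = 13.8/2.2 = 6.27 mA.
Check: β·I_B = 58.9 mA > I_C = 6.27 mA, confirming saturation.

saturation; I_C ≈ 6.3 mA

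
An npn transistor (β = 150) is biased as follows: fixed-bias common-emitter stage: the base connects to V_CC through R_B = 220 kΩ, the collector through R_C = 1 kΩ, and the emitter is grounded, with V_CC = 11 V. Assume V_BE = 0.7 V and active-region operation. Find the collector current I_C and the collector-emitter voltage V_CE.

Base loop: V_CC = I_B·R_B + V_BE, so I_B = (11 − 0.7)/220 kΩ = 0.0468 mA.
In the active region I_C = β·I_B = 150 × 0.0468 = 7.02 mA.
Collector loop: V_CE = V_CC − I_C·R_C = 11 − 7.02×1 = 3.98 V.
Since V_CE = 3.98 V > V_CE(sat) ≈ 0.2 V, the transistor is in the active region as assumed.

I_C ≈ 7 mA, V_CE ≈ 4 V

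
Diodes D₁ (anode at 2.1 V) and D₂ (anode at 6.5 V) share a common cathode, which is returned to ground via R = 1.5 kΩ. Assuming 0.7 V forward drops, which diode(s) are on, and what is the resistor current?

Assume both conduct. Then node N would need to be at both 2.1−0.7 = 1.4 V and 6.5−0.7 = 5.8 V, which is impossible.
Assume only D₂ conducts: V_N = 6.5 − 0.7 = 5.8 V, so I_R = 5.8/1.5 = 3.87 mA.
Check D₁: its anode-to-cathode voltage is 2.1 − 5.8 = -3.7 V < 0.7 V, so it is off. The assumption is consistent.

Only D₂ conducts; I_R ≈ 3.9 mA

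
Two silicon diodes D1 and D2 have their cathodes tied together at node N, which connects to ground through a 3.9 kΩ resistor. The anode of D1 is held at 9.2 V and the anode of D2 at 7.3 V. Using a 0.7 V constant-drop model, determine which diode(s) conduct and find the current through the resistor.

Assume both conduct. Then node N would need to be at both 9.2−0.7 = 8.5 V and 7.3−0.7 = 6.6 V, which is impossible.
Assume only D1 conducts: V_N = 9.2 − 0.7 = 8.5 V, so I_R = 8.5/3.9 = 2.18 mA.
Check D2: its anode-to-cathode voltage is 7.3 − 8.5 = -1.2 V < 0.7 V, so it is off. The assumption is consistent.

Only D1 conducts; I_R ≈ 2.2 mA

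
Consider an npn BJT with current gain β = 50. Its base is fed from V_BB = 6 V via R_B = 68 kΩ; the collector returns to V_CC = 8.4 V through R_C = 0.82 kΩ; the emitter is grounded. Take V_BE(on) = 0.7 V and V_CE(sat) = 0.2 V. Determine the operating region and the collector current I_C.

active; I_C ≈ 3.9 mA

Assume active. Base-emitter loop: I_B = (V_BB − V_BE)/R_B = (6 − 0.7)/68 = 0.0779 mA.
I_C = β·I_B = 50×0.0779 = 3.9 mA.
V_CE = V_CC − I_C·R_C = 8.4 − 3.9×0.82 = 5.2 V > V_CE(sat), so the active-region assumption holds.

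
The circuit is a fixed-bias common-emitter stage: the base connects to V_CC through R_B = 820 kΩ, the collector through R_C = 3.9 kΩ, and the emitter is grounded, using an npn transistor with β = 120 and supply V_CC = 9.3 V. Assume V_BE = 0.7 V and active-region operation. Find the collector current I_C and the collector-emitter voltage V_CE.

Base loop: V_CC = I_B·R_B + V_BE, so I_B = (9.3 − 0.7)/820 kΩ = 0.0105 mA.
In the active region I_C = β·I_B = 120 × 0.0105 = 1.26 mA.
Collector loop: V_CE = V_CC − I_C·R_C = 9.3 − 1.26×3.9 = 4.39 V.
Since V_CE = 4.39 V > V_CE(sat) ≈ 0.2 V, the transistor is in the active region as assumed.

I_C ≈ 1.3 mA, V_CE ≈ 4.4 V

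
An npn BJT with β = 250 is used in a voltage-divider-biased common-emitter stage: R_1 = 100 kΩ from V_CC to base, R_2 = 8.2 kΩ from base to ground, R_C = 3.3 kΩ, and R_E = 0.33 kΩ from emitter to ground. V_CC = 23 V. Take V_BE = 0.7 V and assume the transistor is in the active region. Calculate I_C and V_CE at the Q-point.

Thevenize the base divider: V_Th = V_CC·R_2/(R_1+R_2) = 23×8.2/108 = 1.74 V, R_Th = R_1‖R_2 = 7.58 kΩ.
Base-emitter loop: V_Th = I_B·R_Th + V_BE + (β+1)I_B·R_E, so I_B = (1.74 − 0.7) / (7.58 + 251×0.33) = 0.0115 mA.
I_C = β·I_B = 250×0.0115 = 2.88 mA, and I_E = (β+1)I_B = 2.9 mA.
V_CE = V_CC − I_C·R_C − I_E·R_E = 23 − 2.88×3.3 − 2.9×0.33 = 12.5 V.
V_CE = 12.5 V > 0.2 V confirms active-region operation.

I_C ≈ 2.9 mA, V_CE ≈ 13 V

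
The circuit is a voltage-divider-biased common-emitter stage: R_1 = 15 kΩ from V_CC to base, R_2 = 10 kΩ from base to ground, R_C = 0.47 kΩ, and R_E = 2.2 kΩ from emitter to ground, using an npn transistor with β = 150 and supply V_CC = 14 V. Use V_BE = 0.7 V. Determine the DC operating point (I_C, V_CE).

Thevenize the base divider: V_Th = V_CC·R_2/(R_1+R_2) = 14×10/25 = 5.6 V, R_Th = R_1‖R_2 = 6 kΩ.
Base-emitter loop: V_Th = I_B·R_Th + V_BE + (β+1)I_B·R_E, so I_B = (5.6 − 0.7) / (6 + 151×2.2) = 0.0145 mA.
I_C = β·I_B = 150×0.0145 = 2.17 mA, and I_E = (β+1)I_B = 2.19 mA.
V_CE = V_CC − I_C·R_C − I_E·R_E = 14 − 2.17×0.47 − 2.19×2.2 = 8.17 V.
V_CE = 8.17 V > 0.2 V confirms active-region operation.

I_C ≈ 2.2 mA, V_CE ≈ 8.2 V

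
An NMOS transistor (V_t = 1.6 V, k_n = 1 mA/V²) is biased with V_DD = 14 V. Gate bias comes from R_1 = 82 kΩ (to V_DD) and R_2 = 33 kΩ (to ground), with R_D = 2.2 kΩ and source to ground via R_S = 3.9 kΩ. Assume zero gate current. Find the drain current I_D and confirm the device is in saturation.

V_G = V_DD·R_2/(R_1+R_2) = 14×33/115 = 4.02 V.
Assume saturation: I_D = (k_n/2)(V_GS − V_t)² with V_GS = V_G − I_D·R_S = 4.02 − 3.9·I_D.
Substituting gives 7.6·I_D² − 10.4·I_D + 2.92 = 0, with roots I_D = 0.393 or 0.979 mA.
The root I_D = 0.979 mA gives V_GS = 0.201 V ≤ V_t, so take I_D = 0.393 mA.
Then V_GS = 2.49 V and V_DS = V_DD − I_D(R_D+R_S) = 14 − 0.393×6.1 = 11.6 V.
Saturation requires V_DS ≥ V_GS − V_t = 0.886 V; 11.6 ≥ 0.886 ✓.

I_D ≈ 0.39 mA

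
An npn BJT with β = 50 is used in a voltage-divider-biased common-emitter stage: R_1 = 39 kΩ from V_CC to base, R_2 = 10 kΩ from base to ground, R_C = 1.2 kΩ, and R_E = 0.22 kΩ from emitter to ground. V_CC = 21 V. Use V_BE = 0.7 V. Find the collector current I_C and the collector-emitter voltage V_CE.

Thevenize the base divider: V_Th = V_CC·R_2/(R_1+R_2) = 21×10/49 = 4.29 V, R_Th = R_1‖R_2 = 7.96 kΩ.
Base-emitter loop: V_Th = I_B·R_Th + V_BE + (β+1)I_B·R_E, so I_B = (4.29 − 0.7) / (7.96 + 51×0.22) = 0.187 mA.
I_C = β·I_B = 50×0.187 = 9.35 mA, and I_E = (β+1)I_B = 9.53 mA.
V_CE = V_CC − I_C·R_C − I_E·R_E = 21 − 9.35×1.2 − 9.53×0.22 = 7.68 V.
V_CE = 7.68 V > 0.2 V confirms active-region operation.

I_C ≈ 9.3 mA, V_CE ≈ 7.7 V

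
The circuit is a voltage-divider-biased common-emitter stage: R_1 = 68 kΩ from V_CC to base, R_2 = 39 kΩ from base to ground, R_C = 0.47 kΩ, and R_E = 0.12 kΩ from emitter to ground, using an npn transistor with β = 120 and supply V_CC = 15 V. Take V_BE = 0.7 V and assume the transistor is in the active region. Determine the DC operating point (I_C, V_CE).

I_C ≈ 15 mA, V_CE ≈ 6.4 V

Thevenize the base divider: V_Th = V_CC·R_2/(R_1+R_2) = 15×39/107 = 5.47 V, R_Th = R_1‖R_2 = 24.8 kΩ.
Base-emitter loop: V_Th = I_B·R_Th + V_BE + (β+1)I_B·R_E, so I_B = (5.47 − 0.7) / (24.8 + 121×0.12) = 0.121 mA.
I_C = β·I_B = 120×0.121 = 14.6 mA, and I_E = (β+1)I_B = 14.7 mA.
V_CE = V_CC − I_C·R_C − I_E·R_E = 15 − 14.6×0.47 − 14.7×0.12 = 6.4 V.
V_CE = 6.4 V > 0.2 V confirms active-region operation.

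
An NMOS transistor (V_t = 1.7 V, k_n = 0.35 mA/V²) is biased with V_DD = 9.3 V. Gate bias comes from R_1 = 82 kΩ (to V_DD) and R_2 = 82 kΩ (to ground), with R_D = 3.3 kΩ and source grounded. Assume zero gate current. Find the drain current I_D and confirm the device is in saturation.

I_D ≈ 1.5 mA

V_G = V_DD·R_2/(R_1+R_2) = 9.3×82/164 = 4.65 V. With the source grounded, V_GS = V_G = 4.65 V.
Assume saturation: I_D = (k_n/2)(V_GS − V_t)² = (0.35/2)×(4.65 − 1.7)² = 0.175×2.95² = 1.52 mA.
V_DS = V_DD − I_D·R_D = 9.3 − 1.52×3.3 = 4.27 V.
Saturation requires V_DS ≥ V_GS − V_t = 2.95 V; 4.27 ≥ 2.95 ✓.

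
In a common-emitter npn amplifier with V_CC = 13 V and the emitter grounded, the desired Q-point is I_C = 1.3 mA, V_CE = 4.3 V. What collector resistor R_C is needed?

Collector loop: V_CC = I_C·R_C + V_CE.
R_C = (V_CC − V_CE)/I_C = (13 − 4.3)/1.3 = 6.69 kΩ.

R_C ≈ 6.7 kΩ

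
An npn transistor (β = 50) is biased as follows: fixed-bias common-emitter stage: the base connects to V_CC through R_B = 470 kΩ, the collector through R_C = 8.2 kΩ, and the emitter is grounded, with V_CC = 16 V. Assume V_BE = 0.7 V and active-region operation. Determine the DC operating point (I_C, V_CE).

Base loop: V_CC = I_B·R_B + V_BE, so I_B = (16 − 0.7)/470 kΩ = 0.0326 mA.
In the active region I_C = β·I_B = 50 × 0.0326 = 1.63 mA.
Collector loop: V_CE = V_CC − I_C·R_C = 16 − 1.63×8.2 = 2.65 V.
Since V_CE = 2.65 V > V_CE(sat) ≈ 0.2 V, the transistor is in the active region as assumed.

I_C ≈ 1.6 mA, V_CE ≈ 2.7 V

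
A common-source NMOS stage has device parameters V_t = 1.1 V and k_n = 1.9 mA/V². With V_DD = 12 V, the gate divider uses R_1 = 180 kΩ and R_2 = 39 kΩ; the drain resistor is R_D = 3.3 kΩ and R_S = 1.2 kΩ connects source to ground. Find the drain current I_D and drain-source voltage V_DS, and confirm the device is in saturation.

V_G = V_DD·R_2/(R_1+R_2) = 12×39/219 = 2.14 V.
Assume saturation: I_D = (k_n/2)(V_GS − V_t)² with V_GS = V_G − I_D·R_S = 2.14 − 1.2·I_D.
Substituting gives 1.37·I_D² − 3.36·I_D + 1.02 = 0, with roots I_D = 0.355 or 2.1 mA.
The root I_D = 2.1 mA gives V_GS = -0.388 V ≤ V_t, so take I_D = 0.355 mA.
Then V_GS = 1.71 V and V_DS = V_DD − I_D(R_D+R_S) = 12 − 0.355×4.5 = 10.4 V.
Saturation requires V_DS ≥ V_GS − V_t = 0.611 V; 10.4 ≥ 0.611 ✓.

I_D ≈ 0.35 mA, V_DS ≈ 10 V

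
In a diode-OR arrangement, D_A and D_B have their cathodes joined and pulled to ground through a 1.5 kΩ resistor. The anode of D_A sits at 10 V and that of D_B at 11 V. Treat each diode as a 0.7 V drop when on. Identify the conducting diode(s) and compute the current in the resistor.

Only D_B conducts; I_R ≈ 6.9 mA

Assume both conduct. Then node N would need to be at both 10−0.7 = 9.3 V and 11−0.7 = 10.3 V, which is impossible.
Assume only D_B conducts: V_N = 11 − 0.7 = 10.3 V, so I_R = 10.3/1.5 = 6.87 mA.
Check D_A: its anode-to-cathode voltage is 10 − 10.3 = -0.3 V < 0.7 V, so it is off. The assumption is consistent.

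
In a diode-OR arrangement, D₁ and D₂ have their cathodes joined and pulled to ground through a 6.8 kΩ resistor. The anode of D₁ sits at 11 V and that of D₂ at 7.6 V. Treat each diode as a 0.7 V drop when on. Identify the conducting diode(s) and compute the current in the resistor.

Assume both conduct. Then node N would need to be at both 11−0.7 = 10.3 V and 7.6−0.7 = 6.9 V, which is impossible.
Assume only D₁ conducts: V_N = 11 − 0.7 = 10.3 V, so I_R = 10.3/6.8 = 1.51 mA.
Check D₂: its anode-to-cathode voltage is 7.6 − 10.3 = -2.7 V < 0.7 V, so it is off. The assumption is consistent.

Only D₁ conducts; I_R ≈ 1.5 mA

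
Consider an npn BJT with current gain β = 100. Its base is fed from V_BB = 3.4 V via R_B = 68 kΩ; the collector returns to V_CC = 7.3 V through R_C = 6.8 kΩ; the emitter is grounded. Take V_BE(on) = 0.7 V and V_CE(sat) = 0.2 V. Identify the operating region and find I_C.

saturation; I_C ≈ 1 mA

Assume active: I_B = (3.4 − 0.7)/68 = 0.0397 mA, giving I_C = β·I_B = 3.97 mA.
But then V_CE = 7.3 − 3.97×6.8 = -19.7 V < V_CE(sat) = 0.2 V — impossible in the active region.
So the transistor is saturated. With V_CE = 0.2 V, I_C = (V_CC − 0.2)/R_C = 7.1/6.8 = 1.04 mA.
Check: β·I_B = 3.97 mA > I_C = 1.04 mA, confirming saturation.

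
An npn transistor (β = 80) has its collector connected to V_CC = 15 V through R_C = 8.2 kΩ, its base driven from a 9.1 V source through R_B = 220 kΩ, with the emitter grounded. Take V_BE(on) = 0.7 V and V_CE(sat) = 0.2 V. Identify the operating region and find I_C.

saturation; I_C ≈ 1.8 mA

Assume active: I_B = (9.1 − 0.7)/220 = 0.0382 mA, giving I_C = β·I_B = 3.05 mA.
But then V_CE = 15 − 3.05×8.2 = -10 V < V_CE(sat) = 0.2 V — impossible in the active region.
So the transistor is saturated. With V_CE = 0.2 V, I_C = (V_CC − 0.2)/R_C = 14.8/8.2 = 1.8 mA.
Check: β·I_B = 3.05 mA > I_C = 1.8 mA, confirming saturation.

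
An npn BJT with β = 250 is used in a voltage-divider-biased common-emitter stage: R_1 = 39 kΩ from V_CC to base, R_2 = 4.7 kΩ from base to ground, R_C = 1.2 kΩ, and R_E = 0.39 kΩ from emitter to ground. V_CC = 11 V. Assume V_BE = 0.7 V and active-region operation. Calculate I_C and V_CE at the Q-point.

Thevenize the base divider: V_Th = V_CC·R_2/(R_1+R_2) = 11×4.7/43.7 = 1.18 V, R_Th = R_1‖R_2 = 4.19 kΩ.
Base-emitter loop: V_Th = I_B·R_Th + V_BE + (β+1)I_B·R_E, so I_B = (1.18 − 0.7) / (4.19 + 251×0.39) = 0.00473 mA.
I_C = β·I_B = 250×0.00473 = 1.18 mA, and I_E = (β+1)I_B = 1.19 mA.
V_CE = V_CC − I_C·R_C − I_E·R_E = 11 − 1.18×1.2 − 1.19×0.39 = 9.12 V.
V_CE = 9.12 V > 0.2 V confirms active-region operation.

I_C ≈ 1.2 mA, V_CE ≈ 9.1 V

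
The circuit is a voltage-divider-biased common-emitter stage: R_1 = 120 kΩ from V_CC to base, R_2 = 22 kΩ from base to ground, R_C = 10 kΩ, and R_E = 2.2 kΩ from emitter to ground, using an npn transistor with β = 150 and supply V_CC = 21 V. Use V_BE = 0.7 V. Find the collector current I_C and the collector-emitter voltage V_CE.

Thevenize the base divider: V_Th = V_CC·R_2/(R_1+R_2) = 21×22/142 = 3.25 V, R_Th = R_1‖R_2 = 18.6 kΩ.
Base-emitter loop: V_Th = I_B·R_Th + V_BE + (β+1)I_B·R_E, so I_B = (3.25 − 0.7) / (18.6 + 151×2.2) = 0.00728 mA.
I_C = β·I_B = 150×0.00728 = 1.09 mA, and I_E = (β+1)I_B = 1.1 mA.
V_CE = V_CC − I_C·R_C − I_E·R_E = 21 − 1.09×10 − 1.1×2.2 = 7.66 V.
V_CE = 7.66 V > 0.2 V confirms active-region operation.

I_C ≈ 1.1 mA, V_CE ≈ 7.7 V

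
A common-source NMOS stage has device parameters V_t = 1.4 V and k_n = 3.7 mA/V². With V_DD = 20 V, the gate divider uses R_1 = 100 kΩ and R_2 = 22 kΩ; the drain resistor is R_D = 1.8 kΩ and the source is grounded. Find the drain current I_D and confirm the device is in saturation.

I_D ≈ 9 mA

V_G = V_DD·R_2/(R_1+R_2) = 20×22/122 = 3.61 V. With the source grounded, V_GS = V_G = 3.61 V.
Assume saturation: I_D = (k_n/2)(V_GS − V_t)² = (3.7/2)×(3.61 − 1.4)² = 1.85×2.21² = 9.01 mA.
V_DS = V_DD − I_D·R_D = 20 − 9.01×1.8 = 3.79 V.
Saturation requires V_DS ≥ V_GS − V_t = 2.21 V; 3.79 ≥ 2.21 ✓.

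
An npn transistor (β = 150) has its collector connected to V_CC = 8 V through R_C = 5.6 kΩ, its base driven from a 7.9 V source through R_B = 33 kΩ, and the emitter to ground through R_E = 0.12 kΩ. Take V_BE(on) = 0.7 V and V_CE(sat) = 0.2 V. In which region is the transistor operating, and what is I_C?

saturation; I_C ≈ 1.4 mA

Assume active: I_B = (7.9 − 0.7)/(33 + 151×0.12) = 0.141 mA, I_C = β·I_B = 21.1 mA.
Then V_CE = 8 − 21.1×5.6 − 21.3×0.12 = -113 V < 0.2 V — the active assumption fails.
Re-solve with V_CE = 0.2 V. KCL at the emitter: V_E/R_E = (V_BB−0.7−V_E)/R_B + (V_CC−0.2−V_E)/R_C, giving V_E = 0.189 V.
I_C = (V_CC − 0.2 − V_E)/R_C = (7.8 − 0.189)/5.6 = 1.36 mA.
Check: I_B = (7.2 − 0.189)/33 = 0.212 mA, and β·I_B = 31.9 mA > I_C, confirming saturation.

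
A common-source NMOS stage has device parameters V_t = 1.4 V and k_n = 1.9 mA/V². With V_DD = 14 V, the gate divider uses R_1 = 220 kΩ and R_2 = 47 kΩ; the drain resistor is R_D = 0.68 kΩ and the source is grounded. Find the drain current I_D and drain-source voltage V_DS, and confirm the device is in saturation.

V_G = V_DD·R_2/(R_1+R_2) = 14×47/267 = 2.46 V. With the source grounded, V_GS = V_G = 2.46 V.
Assume saturation: I_D = (k_n/2)(V_GS − V_t)² = (1.9/2)×(2.46 − 1.4)² = 0.95×1.06² = 1.08 mA.
V_DS = V_DD − I_D·R_D = 14 − 1.08×0.68 = 13.3 V.
Saturation requires V_DS ≥ V_GS − V_t = 1.06 V; 13.3 ≥ 1.06 ✓.

I_D ≈ 1.1 mA, V_DS ≈ 13 V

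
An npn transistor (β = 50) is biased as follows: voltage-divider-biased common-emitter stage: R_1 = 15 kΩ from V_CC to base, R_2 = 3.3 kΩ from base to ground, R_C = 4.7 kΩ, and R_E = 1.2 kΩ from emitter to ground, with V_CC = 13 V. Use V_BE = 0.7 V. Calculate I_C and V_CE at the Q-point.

I_C ≈ 1.3 mA, V_CE ≈ 5.4 V

Thevenize the base divider: V_Th = V_CC·R_2/(R_1+R_2) = 13×3.3/18.3 = 2.34 V, R_Th = R_1‖R_2 = 2.7 kΩ.
Base-emitter loop: V_Th = I_B·R_Th + V_BE + (β+1)I_B·R_E, so I_B = (2.34 − 0.7) / (2.7 + 51×1.2) = 0.0257 mA.
I_C = β·I_B = 50×0.0257 = 1.29 mA, and I_E = (β+1)I_B = 1.31 mA.
V_CE = V_CC − I_C·R_C − I_E·R_E = 13 − 1.29×4.7 − 1.31×1.2 = 5.38 V.
V_CE = 5.38 V > 0.2 V confirms active-region operation.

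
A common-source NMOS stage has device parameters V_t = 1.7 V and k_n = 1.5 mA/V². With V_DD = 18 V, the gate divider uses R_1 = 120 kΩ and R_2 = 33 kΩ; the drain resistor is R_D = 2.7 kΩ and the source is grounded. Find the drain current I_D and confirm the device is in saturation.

I_D ≈ 3.6 mA

V_G = V_DD·R_2/(R_1+R_2) = 18×33/153 = 3.88 V. With the source grounded, V_GS = V_G = 3.88 V.
Assume saturation: I_D = (k_n/2)(V_GS − V_t)² = (1.5/2)×(3.88 − 1.7)² = 0.75×2.18² = 3.57 mA.
V_DS = V_DD − I_D·R_D = 18 − 3.57×2.7 = 8.36 V.
Saturation requires V_DS ≥ V_GS − V_t = 2.18 V; 8.36 ≥ 2.18 ✓.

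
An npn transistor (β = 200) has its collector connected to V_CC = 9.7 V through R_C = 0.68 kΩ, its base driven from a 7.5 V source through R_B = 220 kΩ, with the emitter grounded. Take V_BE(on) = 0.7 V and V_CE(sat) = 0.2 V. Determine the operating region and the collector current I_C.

Assume active. Base-emitter loop: I_B = (V_BB − V_BE)/R_B = (7.5 − 0.7)/220 = 0.0309 mA.
I_C = β·I_B = 200×0.0309 = 6.18 mA.
V_CE = V_CC − I_C·R_C = 9.7 − 6.18×0.68 = 5.5 V > V_CE(sat), so the active-region assumption holds.

active; I_C ≈ 6.2 mA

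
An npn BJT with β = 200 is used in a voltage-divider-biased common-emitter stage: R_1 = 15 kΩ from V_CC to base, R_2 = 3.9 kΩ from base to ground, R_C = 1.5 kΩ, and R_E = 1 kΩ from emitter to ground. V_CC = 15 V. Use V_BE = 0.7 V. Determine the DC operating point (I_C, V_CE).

Thevenize the base divider: V_Th = V_CC·R_2/(R_1+R_2) = 15×3.9/18.9 = 3.1 V, R_Th = R_1‖R_2 = 3.1 kΩ.
Base-emitter loop: V_Th = I_B·R_Th + V_BE + (β+1)I_B·R_E, so I_B = (3.1 − 0.7) / (3.1 + 201×1) = 0.0117 mA.
I_C = β·I_B = 200×0.0117 = 2.35 mA, and I_E = (β+1)I_B = 2.36 mA.
V_CE = V_CC − I_C·R_C − I_E·R_E = 15 − 2.35×1.5 − 2.36×1 = 9.12 V.
V_CE = 9.12 V > 0.2 V confirms active-region operation.

I_C ≈ 2.3 mA, V_CE ≈ 9.1 V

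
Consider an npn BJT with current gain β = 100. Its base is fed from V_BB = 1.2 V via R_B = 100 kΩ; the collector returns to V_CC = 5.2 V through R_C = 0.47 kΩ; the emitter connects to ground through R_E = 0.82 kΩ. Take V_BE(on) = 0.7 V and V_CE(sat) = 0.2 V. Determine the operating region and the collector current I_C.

Assume active. Base-emitter loop: I_B = (V_BB − V_BE)/(R_B + (β+1)R_E) = (1.2 − 0.7)/(100 + 101×0.82) = 0.00273 mA.
I_C = β·I_B = 100×0.00273 = 0.273 mA.
V_CE = V_CC − I_C·R_C − I_E·R_E = 5.2 − 0.273×0.47 − 0.276×0.82 = 4.84 V > V_CE(sat), so the active-region assumption holds.

active; I_C ≈ 0.27 mA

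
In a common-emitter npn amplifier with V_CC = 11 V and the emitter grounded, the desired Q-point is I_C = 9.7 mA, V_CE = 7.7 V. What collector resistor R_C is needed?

R_C ≈ 0.34 kΩ

Collector loop: V_CC = I_C·R_C + V_CE.
R_C = (V_CC − V_CE)/I_C = (11 − 7.7)/9.7 = 0.34 kΩ.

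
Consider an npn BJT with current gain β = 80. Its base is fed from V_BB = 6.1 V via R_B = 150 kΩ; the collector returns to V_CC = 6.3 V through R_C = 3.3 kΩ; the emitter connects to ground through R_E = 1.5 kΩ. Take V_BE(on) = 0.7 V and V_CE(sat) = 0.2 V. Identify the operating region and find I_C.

saturation; I_C ≈ 1.3 mA

Assume active: I_B = (6.1 − 0.7)/(150 + 81×1.5) = 0.0199 mA, I_C = β·I_B = 1.59 mA.
Then V_CE = 6.3 − 1.59×3.3 − 1.61×1.5 = -1.37 V < 0.2 V — the active assumption fails.
Re-solve with V_CE = 0.2 V. KCL at the emitter: V_E/R_E = (V_BB−0.7−V_E)/R_B + (V_CC−0.2−V_E)/R_C, giving V_E = 1.93 V.
I_C = (V_CC − 0.2 − V_E)/R_C = (6.1 − 1.93)/3.3 = 1.26 mA.
Check: I_B = (5.4 − 1.93)/150 = 0.0231 mA, and β·I_B = 1.85 mA > I_C, confirming saturation.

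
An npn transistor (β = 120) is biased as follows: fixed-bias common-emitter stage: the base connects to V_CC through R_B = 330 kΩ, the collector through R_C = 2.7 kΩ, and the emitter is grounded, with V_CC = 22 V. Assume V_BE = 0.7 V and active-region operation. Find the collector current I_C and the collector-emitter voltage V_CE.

Base loop: V_CC = I_B·R_B + V_BE, so I_B = (22 − 0.7)/330 kΩ = 0.0645 mA.
In the active region I_C = β·I_B = 120 × 0.0645 = 7.75 mA.
Collector loop: V_CE = V_CC − I_C·R_C = 22 − 7.75×2.7 = 1.09 V.
Since V_CE = 1.09 V > V_CE(sat) ≈ 0.2 V, the transistor is in the active region as assumed.

I_C ≈ 7.7 mA, V_CE ≈ 1.1 V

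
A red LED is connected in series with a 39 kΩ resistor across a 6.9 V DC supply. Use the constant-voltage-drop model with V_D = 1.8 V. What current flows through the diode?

I ≈ 0.13 mA

KVL around the loop: 6.9 = V_D + I·R = 1.8 + I × 39 kΩ.
So I = (6.9 − 1.8) / 39 kΩ = 5.1 / 39 = 0.131 mA.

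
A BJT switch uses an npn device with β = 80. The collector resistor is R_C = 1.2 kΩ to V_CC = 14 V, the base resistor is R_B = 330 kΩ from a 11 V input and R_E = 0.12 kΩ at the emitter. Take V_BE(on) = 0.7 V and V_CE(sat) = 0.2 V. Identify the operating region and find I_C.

active; I_C ≈ 2.4 mA

Assume active. Base-emitter loop: I_B = (V_BB − V_BE)/(R_B + (β+1)R_E) = (11 − 0.7)/(330 + 81×0.12) = 0.0303 mA.
I_C = β·I_B = 80×0.0303 = 2.43 mA.
V_CE = V_CC − I_C·R_C − I_E·R_E = 14 − 2.43×1.2 − 2.46×0.12 = 10.8 V > V_CE(sat), so the active-region assumption holds.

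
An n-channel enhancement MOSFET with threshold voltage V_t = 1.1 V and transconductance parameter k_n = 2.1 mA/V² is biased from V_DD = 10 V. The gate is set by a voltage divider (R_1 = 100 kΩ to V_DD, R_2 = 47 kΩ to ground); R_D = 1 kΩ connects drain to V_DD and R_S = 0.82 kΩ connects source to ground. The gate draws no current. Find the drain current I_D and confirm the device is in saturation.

I_D ≈ 1.2 mA

V_G = V_DD·R_2/(R_1+R_2) = 10×47/147 = 3.2 V.
Assume saturation: I_D = (k_n/2)(V_GS − V_t)² with V_GS = V_G − I_D·R_S = 3.2 − 0.82·I_D.
Substituting gives 0.706·I_D² − 4.61·I_D + 4.62 = 0, with roots I_D = 1.24 or 5.3 mA.
The root I_D = 5.3 mA gives V_GS = -1.15 V ≤ V_t, so take I_D = 1.24 mA.
Then V_GS = 2.18 V and V_DS = V_DD − I_D(R_D+R_S) = 10 − 1.24×1.82 = 7.75 V.
Saturation requires V_DS ≥ V_GS − V_t = 1.08 V; 7.75 ≥ 1.08 ✓.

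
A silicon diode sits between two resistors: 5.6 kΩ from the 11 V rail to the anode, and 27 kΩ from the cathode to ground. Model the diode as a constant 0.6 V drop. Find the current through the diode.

I ≈ 0.32 mA

The two resistors are in series with the diode, so KVL gives 11 = I·5.6 + 0.6 + I·27.
I = (11 − 0.6) / (5.6 + 27) kΩ = 10.4 / 32.6 = 0.319 mA.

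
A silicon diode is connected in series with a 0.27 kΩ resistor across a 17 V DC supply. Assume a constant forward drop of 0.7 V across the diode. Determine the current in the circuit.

KVL around the loop: 17 = V_D + I·R = 0.7 + I × 0.27 kΩ.
So I = (17 − 0.7) / 0.27 kΩ = 16.3 / 0.27 = 60.4 mA.

I ≈ 60 mA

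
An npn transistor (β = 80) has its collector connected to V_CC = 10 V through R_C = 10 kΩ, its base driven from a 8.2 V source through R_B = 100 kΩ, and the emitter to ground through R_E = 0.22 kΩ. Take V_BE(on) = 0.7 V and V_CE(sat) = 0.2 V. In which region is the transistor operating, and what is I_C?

saturation; I_C ≈ 0.96 mA

Assume active: I_B = (8.2 − 0.7)/(100 + 81×0.22) = 0.0637 mA, I_C = β·I_B = 5.09 mA.
Then V_CE = 10 − 5.09×10 − 5.16×0.22 = -42.1 V < 0.2 V — the active assumption fails.
Re-solve with V_CE = 0.2 V. KCL at the emitter: V_E/R_E = (V_BB−0.7−V_E)/R_B + (V_CC−0.2−V_E)/R_C, giving V_E = 0.227 V.
I_C = (V_CC − 0.2 − V_E)/R_C = (9.8 − 0.227)/10 = 0.957 mA.
Check: I_B = (7.5 − 0.227)/100 = 0.0727 mA, and β·I_B = 5.82 mA > I_C, confirming saturation.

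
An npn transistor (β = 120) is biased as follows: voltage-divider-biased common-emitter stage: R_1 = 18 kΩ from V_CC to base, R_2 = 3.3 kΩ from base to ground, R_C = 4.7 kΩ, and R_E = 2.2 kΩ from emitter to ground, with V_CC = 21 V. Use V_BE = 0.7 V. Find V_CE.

Thevenize the base divider: V_Th = V_CC·R_2/(R_1+R_2) = 21×3.3/21.3 = 3.25 V, R_Th = R_1‖R_2 = 2.79 kΩ.
Base-emitter loop: V_Th = I_B·R_Th + V_BE + (β+1)I_B·R_E, so I_B = (3.25 − 0.7) / (2.79 + 121×2.2) = 0.00949 mA.
I_C = β·I_B = 120×0.00949 = 1.14 mA, and I_E = (β+1)I_B = 1.15 mA.
V_CE = V_CC − I_C·R_C − I_E·R_E = 21 − 1.14×4.7 − 1.15×2.2 = 13.1 V.
V_CE = 13.1 V > 0.2 V confirms active-region operation.

V_CE ≈ 13 V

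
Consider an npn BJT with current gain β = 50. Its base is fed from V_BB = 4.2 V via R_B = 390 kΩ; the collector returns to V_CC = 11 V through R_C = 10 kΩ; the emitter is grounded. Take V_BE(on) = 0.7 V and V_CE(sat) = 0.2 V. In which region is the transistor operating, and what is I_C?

active; I_C ≈ 0.45 mA

Assume active. Base-emitter loop: I_B = (V_BB − V_BE)/R_B = (4.2 − 0.7)/390 = 0.00897 mA.
I_C = β·I_B = 50×0.00897 = 0.449 mA.
V_CE = V_CC − I_C·R_C = 11 − 0.449×10 = 6.51 V > V_CE(sat), so the active-region assumption holds.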